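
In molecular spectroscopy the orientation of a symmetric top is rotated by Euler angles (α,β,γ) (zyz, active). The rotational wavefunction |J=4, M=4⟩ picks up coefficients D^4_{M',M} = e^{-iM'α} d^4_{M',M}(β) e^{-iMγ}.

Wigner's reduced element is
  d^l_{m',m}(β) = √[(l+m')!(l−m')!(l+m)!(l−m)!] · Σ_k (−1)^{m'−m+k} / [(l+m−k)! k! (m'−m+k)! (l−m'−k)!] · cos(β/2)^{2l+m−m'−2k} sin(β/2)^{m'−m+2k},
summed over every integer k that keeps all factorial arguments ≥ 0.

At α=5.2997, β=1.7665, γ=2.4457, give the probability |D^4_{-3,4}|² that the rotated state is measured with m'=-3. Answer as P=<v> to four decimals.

Split into d^4_{-3,4}(β=1.7665) × two z-phases.
Half-angle: c=0.634643, s=0.772806. N=√(1·5040·40320·1)=14255.272709
Admissible k: 7..7 (factorial args all ≥0)
  k=7: (−1)^0·14255.2727/(5040)·0.6346^1·0.7728^7 = +0.295506
d^4_{-3,4}(1.7665) = +0.295506
|D^4_{-3,4}|² = |d^4_{-3,4}(β)|² = (+0.295506)² = 0.087324 (the z-rotation phases have unit modulus)

P=0.0873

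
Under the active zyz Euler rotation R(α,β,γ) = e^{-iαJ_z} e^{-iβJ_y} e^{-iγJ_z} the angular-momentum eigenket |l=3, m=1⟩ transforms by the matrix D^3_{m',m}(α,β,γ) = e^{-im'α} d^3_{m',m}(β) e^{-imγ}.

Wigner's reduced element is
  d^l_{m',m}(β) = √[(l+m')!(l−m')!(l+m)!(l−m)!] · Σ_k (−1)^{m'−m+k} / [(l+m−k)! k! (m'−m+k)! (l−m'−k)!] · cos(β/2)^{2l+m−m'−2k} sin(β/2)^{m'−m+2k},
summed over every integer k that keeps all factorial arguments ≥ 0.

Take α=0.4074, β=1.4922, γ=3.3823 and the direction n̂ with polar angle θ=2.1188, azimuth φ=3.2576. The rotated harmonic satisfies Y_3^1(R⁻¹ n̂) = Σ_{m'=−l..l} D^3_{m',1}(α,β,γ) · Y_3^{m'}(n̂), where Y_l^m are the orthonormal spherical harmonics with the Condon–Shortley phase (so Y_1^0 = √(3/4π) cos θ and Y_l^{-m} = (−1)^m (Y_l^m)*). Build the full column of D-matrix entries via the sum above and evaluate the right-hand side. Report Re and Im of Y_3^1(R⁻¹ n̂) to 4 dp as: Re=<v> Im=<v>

Re=0.4308 Im=0.1116

Need the full column D^3_{m',1} for m'=−3..3 at α=0.4074, β=1.4922, γ=3.3823.
cos(β/2)=0.734342, sin(β/2)=0.678780
d^3_{-3,1}: single k=4 term ⇒ +0.443362;  D = -0.246413-0.368579i
d^3_{-2,1}: k∈[3..4] ⇒ +0.783270 -0.334613 = +0.448657;  D = -0.376731-0.243653i
d^3_{-1,1}: k∈[2..4] ⇒ +0.803900 -0.915804 +0.097808 = -0.014096;  D = +0.013901+0.002339i
d^3_{0,1}: k∈[1..3] ⇒ +0.502124 -1.287044 +0.366551 = -0.418370;  D = +0.406308-0.099735i
d^3_{1,1}: k∈[0..2] ⇒ +0.156816 -1.071867 +0.686853 = -0.228198;  D = +0.181926-0.137758i
d^3_{2,1}: k∈[0..1] ⇒ -0.458374 +0.783270 = +0.324896;  D = -0.160104+0.282709i
d^3_{3,1}: single k=0 term ⇒ +0.518915;  D = -0.055877+0.515898i
Y_3^{m'}(θ=2.1188,φ=3.2576) and Σ D·Y over m':
  (-0.2464-0.3686i)·(-0.2439+0.0885i)  (-0.3767-0.2437i)·(-0.3775+0.0892i)  (+0.0139+0.0023i)·(-0.0979+0.0114i)  (+0.4063-0.0997i)·(+0.3194+0.0000i)  (+0.1819-0.1378i)·(+0.0979+0.0114i)  (-0.1601+0.2827i)·(-0.3775-0.0892i)  (-0.0559+0.5159i)·(+0.2439+0.0885i)
Y_3^1(R⁻¹ n̂) = +0.430822+0.111586i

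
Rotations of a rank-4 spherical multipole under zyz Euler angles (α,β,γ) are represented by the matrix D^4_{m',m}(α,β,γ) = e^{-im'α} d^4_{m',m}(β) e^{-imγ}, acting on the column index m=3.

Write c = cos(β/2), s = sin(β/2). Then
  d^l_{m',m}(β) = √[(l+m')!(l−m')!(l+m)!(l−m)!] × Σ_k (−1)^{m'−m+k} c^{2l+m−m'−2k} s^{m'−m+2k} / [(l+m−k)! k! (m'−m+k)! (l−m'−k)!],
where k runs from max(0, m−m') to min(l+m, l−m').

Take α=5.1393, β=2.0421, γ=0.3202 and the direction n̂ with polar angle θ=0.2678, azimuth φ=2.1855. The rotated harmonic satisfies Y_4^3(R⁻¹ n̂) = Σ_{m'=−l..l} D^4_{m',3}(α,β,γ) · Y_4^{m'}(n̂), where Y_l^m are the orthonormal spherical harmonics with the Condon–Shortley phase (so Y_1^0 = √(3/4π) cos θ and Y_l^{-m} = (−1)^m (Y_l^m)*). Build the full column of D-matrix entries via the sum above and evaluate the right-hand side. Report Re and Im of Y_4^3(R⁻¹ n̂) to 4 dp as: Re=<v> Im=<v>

Re=-0.2487 Im=0.2369

Need the full column D^4_{m',3} for m'=−4..4 at α=5.1393, β=2.0421, γ=0.3202.
cos(β/2)=0.522471, sin(β/2)=0.852657
d^4_{-4,3}: single k=7 term ⇒ +0.484204;  D = +0.355260+0.329003i
d^4_{-3,3}: k∈[6..7] ⇒ +0.734292 -0.279380 = +0.454912;  D = -0.143158+0.431800i
d^4_{-2,3}: k∈[5..6] ⇒ +0.721512 -0.640541 = +0.080971;  D = -0.080510+0.008630i
d^4_{-1,3}: k∈[4..5] ⇒ +0.521033 -0.832609 = -0.311576;  D = +0.158503+0.268247i
d^4_{0,3}: k∈[3..4] ⇒ +0.285560 -0.760541 = -0.474980;  D = -0.272177+0.389263i
d^4_{1,3}: k∈[2..3] ⇒ +0.117379 -0.521033 = -0.403654;  D = -0.396892-0.073570i
d^4_{2,3}: k∈[1..2] ⇒ +0.033906 -0.270906 = -0.237001;  D = -0.057170-0.230002i
d^4_{3,3}: k∈[0..1] ⇒ +0.005553 -0.103519 = -0.097966;  D = +0.076755-0.060877i
d^4_{4,3}: single k=0 term ⇒ -0.025630;  D = +0.022812+0.011684i
Y_4^{m'}(θ=0.2678,φ=2.1855) and Σ D·Y over m':
  (+0.3553+0.3290i)·(-0.0017-0.0014i)  (-0.1432+0.4318i)·(+0.0215-0.0060i)  (-0.0805+0.0086i)·(-0.0432+0.1216i)  (+0.1585+0.2682i)·(-0.2444-0.3462i)  (-0.2722+0.3893i)·(+0.5682+0.0000i)  (-0.3969-0.0736i)·(+0.2444-0.3462i)  (-0.0572-0.2300i)·(-0.0432-0.1216i)  (+0.0768-0.0609i)·(-0.0215-0.0060i)  (+0.0228+0.0117i)·(-0.0017+0.0014i)
Y_4^3(R⁻¹ n̂) = -0.248740+0.236862i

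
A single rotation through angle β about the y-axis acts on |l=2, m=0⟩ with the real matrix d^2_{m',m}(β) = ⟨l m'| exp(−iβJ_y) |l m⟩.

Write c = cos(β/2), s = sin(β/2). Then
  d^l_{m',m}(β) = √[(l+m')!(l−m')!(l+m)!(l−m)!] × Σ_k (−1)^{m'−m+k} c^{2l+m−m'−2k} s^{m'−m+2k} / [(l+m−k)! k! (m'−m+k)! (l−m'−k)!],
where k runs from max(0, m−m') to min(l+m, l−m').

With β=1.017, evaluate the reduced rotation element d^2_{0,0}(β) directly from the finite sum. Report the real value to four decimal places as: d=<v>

d=-0.0851

d^2_{0,0}(β=1.017) via Wigner's sum:
With c≡cos(β/2)=0.873476 and s≡sin(β/2)=0.486868, N=[2·2·2·2]^{1/2}=4.000000
k: max(0,(0)−(0))=0 … min(2+(0),2−(0))=2
  k=0: (−1)^0·4.0000/(4)·0.8735^4·0.4869^0 = +0.582108
  k=1: (−1)^1·4.0000/(1)·0.8735^2·0.4869^2 = -0.723408
  k=2: (−1)^2·4.0000/(4)·0.8735^0·0.4869^4 = +0.056188
d^2_{0,0}(1.017) = +0.582108 -0.723408 +0.056188 = -0.085112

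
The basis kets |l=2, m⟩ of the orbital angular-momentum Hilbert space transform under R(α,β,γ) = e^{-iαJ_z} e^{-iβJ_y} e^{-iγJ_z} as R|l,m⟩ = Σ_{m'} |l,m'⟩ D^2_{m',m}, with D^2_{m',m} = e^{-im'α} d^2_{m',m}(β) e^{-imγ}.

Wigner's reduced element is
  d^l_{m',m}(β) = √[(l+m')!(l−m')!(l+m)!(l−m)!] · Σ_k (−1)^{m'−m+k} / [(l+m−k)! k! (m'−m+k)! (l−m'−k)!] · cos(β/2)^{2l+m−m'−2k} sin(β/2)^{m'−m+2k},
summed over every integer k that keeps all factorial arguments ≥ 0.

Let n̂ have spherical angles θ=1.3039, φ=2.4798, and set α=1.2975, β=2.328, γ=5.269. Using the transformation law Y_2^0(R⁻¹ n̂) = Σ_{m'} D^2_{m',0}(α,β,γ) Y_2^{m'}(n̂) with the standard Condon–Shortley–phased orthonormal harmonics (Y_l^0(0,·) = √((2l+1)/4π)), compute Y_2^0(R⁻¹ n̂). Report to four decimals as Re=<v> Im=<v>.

Re=-0.3087 Im=0.0000

Need the full column D^2_{m',0} for m'=−2..2 at α=1.2975, β=2.328, γ=5.269.
cos(β/2)=0.395669, sin(β/2)=0.918393
d^2_{-2,0}: single k=2 term ⇒ +0.323443;  D = -0.276317+0.168119i
d^2_{-1,0}: k∈[1..2] ⇒ +0.139348 -0.750747 = -0.611399;  D = -0.165021-0.588708i
d^2_{0,0}: k∈[0..2] ⇒ +0.024509 -0.528180 +0.711401 = +0.207731;  D = +0.207731+0.000000i
d^2_{1,0}: k∈[0..1] ⇒ -0.139348 +0.750747 = +0.611399;  D = +0.165021-0.588708i
d^2_{2,0}: single k=0 term ⇒ +0.323443;  D = -0.276317-0.168119i
Y_2^{m'}(θ=1.3039,φ=2.4798) and Σ D·Y over m':
  (-0.2763+0.1681i)·(+0.0879+0.3485i)  (-0.1650-0.5887i)·(-0.1550-0.1208i)  (+0.2077+0.0000i)·(-0.2496+0.0000i)  (+0.1650-0.5887i)·(+0.1550-0.1208i)  (-0.2763-0.1681i)·(+0.0879-0.3485i)
Y_2^0(R⁻¹ n̂) = -0.308654+0.000000i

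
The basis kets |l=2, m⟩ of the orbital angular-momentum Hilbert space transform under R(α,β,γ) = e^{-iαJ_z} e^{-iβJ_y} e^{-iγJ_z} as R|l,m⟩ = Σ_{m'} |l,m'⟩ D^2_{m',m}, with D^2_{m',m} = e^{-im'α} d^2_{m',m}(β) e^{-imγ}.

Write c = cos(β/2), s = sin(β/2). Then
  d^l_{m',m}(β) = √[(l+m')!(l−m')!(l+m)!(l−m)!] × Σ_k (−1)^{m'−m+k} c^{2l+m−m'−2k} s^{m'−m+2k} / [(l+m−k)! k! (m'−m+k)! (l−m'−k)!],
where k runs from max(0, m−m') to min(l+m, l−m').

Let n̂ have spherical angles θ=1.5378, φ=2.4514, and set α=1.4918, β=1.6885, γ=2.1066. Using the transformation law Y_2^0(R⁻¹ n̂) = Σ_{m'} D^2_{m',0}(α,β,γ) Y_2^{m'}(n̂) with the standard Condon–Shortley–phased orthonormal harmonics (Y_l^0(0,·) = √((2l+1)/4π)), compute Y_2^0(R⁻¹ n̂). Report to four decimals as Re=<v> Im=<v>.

Re=-0.0126 Im=0.0000

Need the full column D^2_{m',0} for m'=−2..2 at α=1.4918, β=1.6885, γ=2.1066.
cos(β/2)=0.664292, sin(β/2)=0.747473
d^2_{-2,0}: single k=2 term ⇒ +0.603928;  D = -0.596406+0.095020i
d^2_{-1,0}: k∈[1..2] ⇒ +0.536721 -0.679550 = -0.142829;  D = -0.011271-0.142384i
d^2_{0,0}: k∈[0..2] ⇒ +0.194732 -0.986210 +0.312164 = -0.479315;  D = -0.479315+0.000000i
d^2_{1,0}: k∈[0..1] ⇒ -0.536721 +0.679550 = +0.142829;  D = +0.011271-0.142384i
d^2_{2,0}: single k=0 term ⇒ +0.603928;  D = -0.596406-0.095020i
Y_2^{m'}(θ=1.5378,φ=2.4514) and Σ D·Y over m':
  (-0.5964+0.0950i)·(+0.0730+0.3789i)  (-0.0113-0.1424i)·(-0.0196-0.0162i)  (-0.4793+0.0000i)·(-0.3144+0.0000i)  (+0.0113-0.1424i)·(+0.0196-0.0162i)  (-0.5964-0.0950i)·(+0.0730-0.3789i)
Y_2^0(R⁻¹ n̂) = -0.012608+0.000000i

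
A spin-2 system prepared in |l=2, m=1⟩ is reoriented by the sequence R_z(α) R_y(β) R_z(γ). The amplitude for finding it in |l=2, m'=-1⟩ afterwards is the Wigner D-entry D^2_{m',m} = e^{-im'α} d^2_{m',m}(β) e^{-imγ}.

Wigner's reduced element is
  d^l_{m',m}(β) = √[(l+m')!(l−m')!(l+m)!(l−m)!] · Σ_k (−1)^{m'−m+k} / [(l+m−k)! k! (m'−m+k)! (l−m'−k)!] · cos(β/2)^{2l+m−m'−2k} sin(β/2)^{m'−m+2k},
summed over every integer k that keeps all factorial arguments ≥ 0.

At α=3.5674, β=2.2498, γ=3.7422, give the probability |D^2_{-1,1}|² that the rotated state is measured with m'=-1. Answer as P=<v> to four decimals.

P=0.0434

D^2_{-1,1}(3.5674,2.2498,3.7422) = e^{-i·-1·3.5674}·d^2_{-1,1}(2.2498)·e^{-i·1·3.7422}. Compute d first:
With c≡cos(β/2)=0.431267 and s≡sin(β/2)=0.902224, N=[1·6·6·1]^{1/2}=6.000000
k: max(0,(1)−(-1))=2 … min(2+(1),2−(-1))=3
  k=2: (−1)^0·6.0000/(2)·0.4313^2·0.9022^2 = +0.454195
  k=3: (−1)^1·6.0000/(6)·0.4313^0·0.9022^4 = -0.662611
d^2_{-1,1}(2.2498) = +0.454195 -0.662611 = -0.208416
|D^2_{-1,1}|² = |d^2_{-1,1}(β)|² = (-0.208416)² = 0.043437 (the z-rotation phases have unit modulus)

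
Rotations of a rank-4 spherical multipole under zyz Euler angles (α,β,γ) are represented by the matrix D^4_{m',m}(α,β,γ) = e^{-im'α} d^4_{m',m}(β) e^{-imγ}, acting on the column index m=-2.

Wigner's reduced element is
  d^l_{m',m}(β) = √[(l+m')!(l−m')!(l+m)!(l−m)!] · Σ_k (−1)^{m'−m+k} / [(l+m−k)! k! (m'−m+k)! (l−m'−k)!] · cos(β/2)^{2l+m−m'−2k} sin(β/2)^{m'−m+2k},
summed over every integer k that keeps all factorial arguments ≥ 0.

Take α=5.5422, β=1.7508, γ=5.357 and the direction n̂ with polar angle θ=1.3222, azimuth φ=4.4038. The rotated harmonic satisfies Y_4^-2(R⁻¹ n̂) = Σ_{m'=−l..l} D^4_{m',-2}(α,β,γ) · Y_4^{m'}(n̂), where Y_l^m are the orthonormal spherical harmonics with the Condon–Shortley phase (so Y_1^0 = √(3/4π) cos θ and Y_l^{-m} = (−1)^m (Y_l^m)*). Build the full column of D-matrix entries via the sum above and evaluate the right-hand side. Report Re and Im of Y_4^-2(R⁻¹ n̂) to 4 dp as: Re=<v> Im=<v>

Need the full column D^4_{m',-2} for m'=−4..4 at α=5.5422, β=1.7508, γ=5.357.
cos(β/2)=0.640690, sin(β/2)=0.767800
d^4_{-4,-2}: single k=2 term ⇒ +0.215755;  D = +0.022382+0.214591i
d^4_{-3,-2}: k∈[1..2] ⇒ +0.127305 -0.548490 = -0.421184;  D = +0.250536-0.338567i
d^4_{-2,-2}: k∈[0..2] ⇒ +0.028391 -0.489287 +0.878364 = +0.417468;  D = -0.409737+0.079969i
d^4_{-1,-2}: k∈[0..2] ⇒ -0.144351 +1.036548 -0.992427 = -0.100230;  D = +0.085541+0.052238i
d^4_{0,-2}: k∈[0..2] ⇒ +0.386816 -1.481403 +0.797820 = -0.296767;  D = +0.082462+0.285080i
d^4_{1,-2}: k∈[0..2] ⇒ -0.691032 +1.488640 -0.427583 = +0.370026;  D = +0.164077-0.331659i
d^4_{2,-2}: k∈[0..2] ⇒ +0.878364 -1.009171 +0.120777 = -0.010030;  D = -0.009350+0.003631i
d^4_{3,-2}: k∈[0..1] ⇒ -0.787714 +0.377093 = -0.410622;  D = -0.382747-0.148711i
d^4_{4,-2}: single k=0 term ⇒ +0.445003;  D = +0.197249+0.398899i
Y_4^{m'}(θ=1.3222,φ=4.4038) and Σ D·Y over m':
  (+0.0224+0.2146i)·(+0.1289+0.3687i)  (+0.2505-0.3386i)·(+0.2241-0.1686i)  (-0.4097+0.0800i)·(+0.1477+0.1048i)  (+0.0855+0.0522i)·(+0.0883-0.2769i)  (+0.0825+0.2851i)·(+0.1388+0.0000i)  (+0.1641-0.3317i)·(-0.0883-0.2769i)  (-0.0094+0.0036i)·(+0.1477-0.1048i)  (-0.3827-0.1487i)·(-0.2241-0.1686i)  (+0.1972+0.3989i)·(+0.1289-0.3687i)
Y_4^-2(R⁻¹ n̂) = +0.013264-0.030902i

Re=0.0133 Im=-0.0309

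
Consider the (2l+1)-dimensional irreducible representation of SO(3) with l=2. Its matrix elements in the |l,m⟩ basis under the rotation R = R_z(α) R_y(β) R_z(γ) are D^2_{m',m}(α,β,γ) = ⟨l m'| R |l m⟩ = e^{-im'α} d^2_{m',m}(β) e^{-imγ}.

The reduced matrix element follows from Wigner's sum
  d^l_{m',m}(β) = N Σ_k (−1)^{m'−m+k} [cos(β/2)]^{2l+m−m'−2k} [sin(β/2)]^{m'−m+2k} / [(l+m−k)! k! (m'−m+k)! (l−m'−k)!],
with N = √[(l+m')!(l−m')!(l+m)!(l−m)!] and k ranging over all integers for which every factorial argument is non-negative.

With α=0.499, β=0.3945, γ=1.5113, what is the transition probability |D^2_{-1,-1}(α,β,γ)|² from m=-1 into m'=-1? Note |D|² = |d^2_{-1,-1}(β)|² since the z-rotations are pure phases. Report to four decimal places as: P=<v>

Split into d^2_{-1,-1}(β=0.3945) × two z-phases.
With c≡cos(β/2)=0.980609 and s≡sin(β/2)=0.195973, N=[1·6·1·6]^{1/2}=6.000000
Admissible k: 0..1 (factorial args all ≥0)
  k=0: (−1)^0·6.0000/(6)·0.9806^4·0.1960^0 = +0.924664
  k=1: (−1)^1·6.0000/(2)·0.9806^2·0.1960^2 = -0.110792
d^2_{-1,-1}(0.3945) = +0.924664 -0.110792 = +0.813872
|D^2_{-1,-1}|² = |d^2_{-1,-1}(β)|² = (+0.813872)² = 0.662388 (the z-rotation phases have unit modulus)

P=0.6624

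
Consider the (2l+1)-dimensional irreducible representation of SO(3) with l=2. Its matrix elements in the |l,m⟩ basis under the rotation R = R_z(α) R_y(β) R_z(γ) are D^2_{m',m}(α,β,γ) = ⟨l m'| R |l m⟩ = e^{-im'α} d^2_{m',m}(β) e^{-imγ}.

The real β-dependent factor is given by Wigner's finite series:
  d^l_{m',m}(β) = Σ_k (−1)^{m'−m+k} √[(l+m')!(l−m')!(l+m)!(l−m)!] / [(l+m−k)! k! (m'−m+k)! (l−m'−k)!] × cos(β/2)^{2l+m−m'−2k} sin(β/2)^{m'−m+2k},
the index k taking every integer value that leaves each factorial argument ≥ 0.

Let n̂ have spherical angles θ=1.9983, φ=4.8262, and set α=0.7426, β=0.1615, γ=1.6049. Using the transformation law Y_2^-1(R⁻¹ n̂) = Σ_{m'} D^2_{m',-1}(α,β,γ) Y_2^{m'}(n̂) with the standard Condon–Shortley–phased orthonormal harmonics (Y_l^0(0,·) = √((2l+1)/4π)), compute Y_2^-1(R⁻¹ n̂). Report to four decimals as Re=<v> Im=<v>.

Re=0.2754 Im=0.1861

Need the full column D^2_{m',-1} for m'=−2..2 at α=0.7426, β=0.1615, γ=1.6049.
cos(β/2)=0.996741, sin(β/2)=0.080662
d^2_{-2,-1}: single k=1 term ⇒ +0.159753;  D = -0.159541+0.008222i
d^2_{-1,-1}: k∈[0..1] ⇒ +0.987030 -0.019392 = +0.967637;  D = -0.678248+0.690146i
d^2_{0,-1}: k∈[0..1] ⇒ -0.195656 +0.001281 = -0.194375;  D = +0.006628-0.194262i
d^2_{1,-1}: k∈[0..1] ⇒ +0.019392 -0.000042 = +0.019350;  D = +0.012591+0.014693i
d^2_{2,-1}: single k=0 term ⇒ -0.001046;  D = -0.001039-0.000125i
Y_2^{m'}(θ=1.9983,φ=4.8262) and Σ D·Y over m':
  (-0.1595+0.0082i)·(-0.3116+0.0722i)  (-0.6782+0.6901i)·(-0.0331-0.2896i)  (+0.0066-0.1943i)·(-0.1528+0.0000i)  (+0.0126+0.0147i)·(+0.0331-0.2896i)  (-0.0010-0.0001i)·(-0.3116-0.0722i)
Y_2^-1(R⁻¹ n̂) = +0.275406+0.186117i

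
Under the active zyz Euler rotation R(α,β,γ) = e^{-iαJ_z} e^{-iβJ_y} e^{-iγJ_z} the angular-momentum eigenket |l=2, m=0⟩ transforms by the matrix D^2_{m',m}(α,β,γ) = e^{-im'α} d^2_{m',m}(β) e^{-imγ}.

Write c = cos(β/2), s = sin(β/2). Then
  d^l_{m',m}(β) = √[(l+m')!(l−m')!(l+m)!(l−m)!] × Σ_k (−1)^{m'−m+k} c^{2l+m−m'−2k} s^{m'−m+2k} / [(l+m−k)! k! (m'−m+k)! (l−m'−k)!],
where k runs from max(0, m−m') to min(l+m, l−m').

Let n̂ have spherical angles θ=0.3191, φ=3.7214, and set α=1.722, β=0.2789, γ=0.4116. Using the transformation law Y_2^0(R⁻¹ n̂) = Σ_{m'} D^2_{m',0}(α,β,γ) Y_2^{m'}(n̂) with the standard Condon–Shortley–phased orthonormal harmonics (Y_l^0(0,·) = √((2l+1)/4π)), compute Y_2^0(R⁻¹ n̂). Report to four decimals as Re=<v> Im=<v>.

Re=0.4122 Im=0.0000

Need the full column D^2_{m',0} for m'=−2..2 at α=1.722, β=0.2789, γ=0.4116.
cos(β/2)=0.990293, sin(β/2)=0.138998
d^2_{-2,0}: single k=2 term ⇒ +0.046411;  D = -0.044305-0.013822i
d^2_{-1,0}: k∈[1..2] ⇒ +0.330656 -0.006514 = +0.324142;  D = -0.048825+0.320443i
d^2_{0,0}: k∈[0..2] ⇒ +0.961732 -0.075789 +0.000373 = +0.886316;  D = +0.886316+0.000000i
d^2_{1,0}: k∈[0..1] ⇒ -0.330656 +0.006514 = -0.324142;  D = +0.048825+0.320443i
d^2_{2,0}: single k=0 term ⇒ +0.046411;  D = -0.044305+0.013822i
Y_2^{m'}(θ=0.3191,φ=3.7214) and Σ D·Y over m':
  (-0.0443-0.0138i)·(+0.0152-0.0348i)  (-0.0488+0.3204i)·(-0.1925+0.1261i)  (+0.8863+0.0000i)·(+0.5377+0.0000i)  (+0.0488+0.3204i)·(+0.1925+0.1261i)  (-0.0443+0.0138i)·(+0.0152+0.0348i)
Y_2^0(R⁻¹ n̂) = +0.412230+0.000000i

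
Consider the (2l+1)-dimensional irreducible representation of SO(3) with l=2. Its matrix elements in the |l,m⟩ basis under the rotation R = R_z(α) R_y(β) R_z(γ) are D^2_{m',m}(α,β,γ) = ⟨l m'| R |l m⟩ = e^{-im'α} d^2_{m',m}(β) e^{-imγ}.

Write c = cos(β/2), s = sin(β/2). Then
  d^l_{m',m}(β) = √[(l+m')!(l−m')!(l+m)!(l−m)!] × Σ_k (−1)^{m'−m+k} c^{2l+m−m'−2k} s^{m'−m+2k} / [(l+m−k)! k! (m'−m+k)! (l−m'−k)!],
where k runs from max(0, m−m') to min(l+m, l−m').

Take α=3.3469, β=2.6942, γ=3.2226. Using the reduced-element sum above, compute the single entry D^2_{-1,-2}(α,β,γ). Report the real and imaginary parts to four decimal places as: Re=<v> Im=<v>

First d^2_{-1,-2}(β=2.6942), then the phase factors e^{-i(-1)α} and e^{-i(-2)γ}:
With c≡cos(β/2)=0.221835 and s≡sin(β/2)=0.975084, N=[1·6·1·24]^{1/2}=12.000000
Admissible k: 0..0 (factorial args all ≥0)
  k=0: (−1)^1·12.0000/(6)·0.2218^3·0.9751^1 = -0.021289
d^2_{-1,-2}(2.6942) = -0.021289
Phases: e^{-i·(-1)·3.3469}=-0.978998-0.203868i, e^{-i·(-2)·3.2226}=+0.986904+0.161307i ⇒ D=+0.019869+0.007645i

Re=0.0199 Im=0.0076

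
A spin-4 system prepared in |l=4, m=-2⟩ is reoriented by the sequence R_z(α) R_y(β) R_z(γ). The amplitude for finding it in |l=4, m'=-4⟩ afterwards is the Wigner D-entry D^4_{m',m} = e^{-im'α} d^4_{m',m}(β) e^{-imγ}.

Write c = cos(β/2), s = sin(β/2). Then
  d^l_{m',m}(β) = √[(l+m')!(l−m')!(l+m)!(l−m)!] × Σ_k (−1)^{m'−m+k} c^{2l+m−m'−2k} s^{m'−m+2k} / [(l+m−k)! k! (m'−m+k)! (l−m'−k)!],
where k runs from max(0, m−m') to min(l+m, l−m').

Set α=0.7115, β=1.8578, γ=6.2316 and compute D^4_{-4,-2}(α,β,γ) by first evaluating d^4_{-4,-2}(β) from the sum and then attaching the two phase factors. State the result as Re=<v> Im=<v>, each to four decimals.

First d^4_{-4,-2}(β=1.8578), then the phase factors e^{-i(-4)α} and e^{-i(-2)γ}:
With c≡cos(β/2)=0.598715 and s≡sin(β/2)=0.800962, N=[1·40320·2·720]^{1/2}=7619.763776
The bounds max(0,m−m')=2 and min(l+m,l−m')=2 give 1 term
  k=2: (−1)^0·7619.7638/(1440)·0.5987^6·0.8010^2 = +0.156360
d^4_{-4,-2}(1.8578) = +0.156360
D = (-0.956630+0.291307i)·(+0.156360)·(+0.994683-0.102988i) = -0.144092+0.060711i

Re=-0.1441 Im=0.0607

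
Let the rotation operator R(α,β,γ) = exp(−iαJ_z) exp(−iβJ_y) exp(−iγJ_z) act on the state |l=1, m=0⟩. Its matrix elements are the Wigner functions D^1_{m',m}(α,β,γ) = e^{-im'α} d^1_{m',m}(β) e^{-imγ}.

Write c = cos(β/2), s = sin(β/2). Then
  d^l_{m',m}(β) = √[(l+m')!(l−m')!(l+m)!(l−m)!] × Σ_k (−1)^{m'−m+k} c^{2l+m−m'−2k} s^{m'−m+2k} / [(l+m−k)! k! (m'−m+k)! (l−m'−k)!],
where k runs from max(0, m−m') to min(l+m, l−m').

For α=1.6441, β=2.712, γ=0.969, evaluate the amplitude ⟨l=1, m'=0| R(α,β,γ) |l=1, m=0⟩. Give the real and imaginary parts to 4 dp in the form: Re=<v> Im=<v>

Re=-0.9091 Im=0.0000

D^1_{0,0}(1.6441,2.712,0.969) = e^{-i·0·1.6441}·d^1_{0,0}(2.712)·e^{-i·0·0.969}. Compute d first:
Half-angle: c=0.213148, s=0.977020. N=√(1·1·1·1)=1.000000
Admissible k: 0..1 (factorial args all ≥0)
  k=0: (−1)^0·1.0000/(1)·0.2131^2·0.9770^0 = +0.045432
  k=1: (−1)^1·1.0000/(1)·0.2131^0·0.9770^2 = -0.954568
d^1_{0,0}(2.712) = +0.045432 -0.954568 = -0.909135
D = (+1.000000+0.000000i)·(-0.909135)·(+1.000000+0.000000i) = -0.909135+0.000000i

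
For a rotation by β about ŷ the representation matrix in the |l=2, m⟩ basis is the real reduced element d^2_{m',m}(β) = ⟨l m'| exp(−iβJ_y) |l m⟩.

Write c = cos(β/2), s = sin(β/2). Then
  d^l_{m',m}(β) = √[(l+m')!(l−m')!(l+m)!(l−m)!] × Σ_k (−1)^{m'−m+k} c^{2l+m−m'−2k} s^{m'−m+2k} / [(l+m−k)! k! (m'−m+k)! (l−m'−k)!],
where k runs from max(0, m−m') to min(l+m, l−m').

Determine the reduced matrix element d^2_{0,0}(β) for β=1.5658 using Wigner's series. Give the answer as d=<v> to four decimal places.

d^2_{0,0}(β=1.5658) via Wigner's sum:
Half-angle: c=0.708871, s=0.705338. N=√(2·2·2·2)=4.000000
The bounds max(0,m−m')=0 and min(l+m,l−m')=2 give 3 terms
  k=0: (−1)^0·4.0000/(4)·0.7089^4·0.7053^0 = +0.252504
  k=1: (−1)^1·4.0000/(1)·0.7089^2·0.7053^2 = -0.999975
  k=2: (−1)^2·4.0000/(4)·0.7089^0·0.7053^4 = +0.247508
d^2_{0,0}(1.5658) = +0.252504 -0.999975 +0.247508 = -0.499963

d=-0.5000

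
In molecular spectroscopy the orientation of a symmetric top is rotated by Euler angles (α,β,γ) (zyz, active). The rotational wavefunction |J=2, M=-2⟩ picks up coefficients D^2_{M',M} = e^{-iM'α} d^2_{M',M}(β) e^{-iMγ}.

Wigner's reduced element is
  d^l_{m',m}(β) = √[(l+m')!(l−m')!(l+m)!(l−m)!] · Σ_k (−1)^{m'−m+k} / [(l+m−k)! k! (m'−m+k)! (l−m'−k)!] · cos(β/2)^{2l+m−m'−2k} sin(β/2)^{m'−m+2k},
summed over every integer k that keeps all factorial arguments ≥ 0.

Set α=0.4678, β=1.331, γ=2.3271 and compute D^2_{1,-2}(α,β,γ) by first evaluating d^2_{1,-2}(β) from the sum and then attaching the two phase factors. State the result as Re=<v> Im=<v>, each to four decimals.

D^2_{1,-2}(0.4678,1.331,2.3271) = e^{-i·1·0.4678}·d^2_{1,-2}(1.331)·e^{-i·-2·2.3271}. Compute d first:
c=cos(1.331/2)=0.786608, s=sin(1.331/2)=0.617453; N=√[6·1·1·24]=12.000000
The bounds max(0,m−m')=0 and min(l+m,l−m')=0 give 1 term
  k=0: (−1)^3·12.0000/(6)·0.7866^1·0.6175^3 = -0.370339
d^2_{1,-2}(1.331) = -0.370339
D = (+0.892562-0.450924i)·(-0.370339)·(-0.058156-0.998307i) = +0.185935+0.320279i

Re=0.1859 Im=0.3203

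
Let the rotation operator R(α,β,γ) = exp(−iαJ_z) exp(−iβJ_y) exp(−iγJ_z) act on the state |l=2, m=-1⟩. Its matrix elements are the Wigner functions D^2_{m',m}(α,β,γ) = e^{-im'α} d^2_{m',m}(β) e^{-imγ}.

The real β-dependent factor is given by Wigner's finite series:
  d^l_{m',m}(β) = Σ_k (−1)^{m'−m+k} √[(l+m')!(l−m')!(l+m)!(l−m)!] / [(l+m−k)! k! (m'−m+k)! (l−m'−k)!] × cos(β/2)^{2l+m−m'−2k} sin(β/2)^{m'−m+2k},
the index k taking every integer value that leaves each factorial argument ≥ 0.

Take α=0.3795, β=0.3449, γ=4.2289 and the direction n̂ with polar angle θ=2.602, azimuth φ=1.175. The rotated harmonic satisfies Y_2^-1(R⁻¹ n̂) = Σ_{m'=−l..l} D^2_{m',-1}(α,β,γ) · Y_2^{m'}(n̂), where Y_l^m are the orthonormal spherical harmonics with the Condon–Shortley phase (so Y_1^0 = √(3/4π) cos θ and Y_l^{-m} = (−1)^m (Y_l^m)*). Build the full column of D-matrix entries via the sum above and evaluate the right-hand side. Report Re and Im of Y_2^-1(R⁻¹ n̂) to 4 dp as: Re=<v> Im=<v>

Need the full column D^2_{m',-1} for m'=−2..2 at α=0.3795, β=0.3449, γ=4.2289.
cos(β/2)=0.985167, sin(β/2)=0.171597
d^2_{-2,-1}: single k=1 term ⇒ +0.328147;  D = +0.089269-0.315771i
d^2_{-1,-1}: k∈[0..1] ⇒ +0.941976 -0.085735 = +0.856241;  D = -0.088879-0.851616i
d^2_{0,-1}: k∈[0..1] ⇒ -0.401896 +0.012193 = -0.389703;  D = +0.181162+0.345035i
d^2_{1,-1}: k∈[0..1] ⇒ +0.085735 -0.000867 = +0.084868;  D = -0.064482-0.055179i
d^2_{2,-1}: single k=0 term ⇒ -0.009956;  D = +0.009424+0.003210i
Y_2^{m'}(θ=2.602,φ=1.175) and Σ D·Y over m':
  (+0.0893-0.3158i)·(-0.0717-0.0725i)  (-0.0889-0.8516i)·(-0.1313+0.3142i)  (+0.1812+0.3450i)·(+0.3810+0.0000i)  (-0.0645-0.0552i)·(+0.1313+0.3142i)  (+0.0094+0.0032i)·(-0.0717+0.0725i)
Y_2^-1(R⁻¹ n̂) = +0.326933+0.204444i

Re=0.3269 Im=0.2044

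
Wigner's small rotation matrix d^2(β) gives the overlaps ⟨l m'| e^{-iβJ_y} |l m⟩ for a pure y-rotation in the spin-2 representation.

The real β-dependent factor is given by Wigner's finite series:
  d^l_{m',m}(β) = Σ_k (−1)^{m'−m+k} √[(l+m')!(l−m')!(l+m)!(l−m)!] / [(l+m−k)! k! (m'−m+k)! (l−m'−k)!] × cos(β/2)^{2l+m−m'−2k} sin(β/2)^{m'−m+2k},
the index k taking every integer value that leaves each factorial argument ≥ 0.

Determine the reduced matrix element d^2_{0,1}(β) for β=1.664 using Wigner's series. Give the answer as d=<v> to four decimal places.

d^2_{0,1}(β=1.664) via Wigner's sum:
Half-angle: c=0.673399, s=0.739280. N=√(2·2·6·1)=4.898979
k∈{1,2} keeps every argument non-negative
  k=1: (−1)^0·4.8990/(2)·0.6734^3·0.7393^1 = +0.552969
  k=2: (−1)^1·4.8990/(2)·0.6734^1·0.7393^3 = -0.666460
d^2_{0,1}(1.664) = +0.552969 -0.666460 = -0.113491

d=-0.1135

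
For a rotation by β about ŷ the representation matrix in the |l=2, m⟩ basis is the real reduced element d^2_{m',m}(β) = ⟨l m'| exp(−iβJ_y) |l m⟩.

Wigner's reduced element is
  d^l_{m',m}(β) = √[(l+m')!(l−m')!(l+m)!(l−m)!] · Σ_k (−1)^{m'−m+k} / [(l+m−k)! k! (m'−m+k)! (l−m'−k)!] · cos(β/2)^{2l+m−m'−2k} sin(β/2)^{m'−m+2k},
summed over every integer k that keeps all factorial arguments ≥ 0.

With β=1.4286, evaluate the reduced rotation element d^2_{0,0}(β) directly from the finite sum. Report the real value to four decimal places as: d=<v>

d=-0.4699

d^2_{0,0}(β=1.4286) via Wigner's sum:
With c≡cos(β/2)=0.755552 and s≡sin(β/2)=0.655089, N=[2·2·2·2]^{1/2}=4.000000
The bounds max(0,m−m')=0 and min(l+m,l−m')=2 give 3 terms
  k=0: (−1)^0·4.0000/(4)·0.7556^4·0.6551^0 = +0.325880
  k=1: (−1)^1·4.0000/(1)·0.7556^2·0.6551^2 = -0.979916
  k=2: (−1)^2·4.0000/(4)·0.7556^0·0.6551^4 = +0.184162
d^2_{0,0}(1.4286) = +0.325880 -0.979916 +0.184162 = -0.469874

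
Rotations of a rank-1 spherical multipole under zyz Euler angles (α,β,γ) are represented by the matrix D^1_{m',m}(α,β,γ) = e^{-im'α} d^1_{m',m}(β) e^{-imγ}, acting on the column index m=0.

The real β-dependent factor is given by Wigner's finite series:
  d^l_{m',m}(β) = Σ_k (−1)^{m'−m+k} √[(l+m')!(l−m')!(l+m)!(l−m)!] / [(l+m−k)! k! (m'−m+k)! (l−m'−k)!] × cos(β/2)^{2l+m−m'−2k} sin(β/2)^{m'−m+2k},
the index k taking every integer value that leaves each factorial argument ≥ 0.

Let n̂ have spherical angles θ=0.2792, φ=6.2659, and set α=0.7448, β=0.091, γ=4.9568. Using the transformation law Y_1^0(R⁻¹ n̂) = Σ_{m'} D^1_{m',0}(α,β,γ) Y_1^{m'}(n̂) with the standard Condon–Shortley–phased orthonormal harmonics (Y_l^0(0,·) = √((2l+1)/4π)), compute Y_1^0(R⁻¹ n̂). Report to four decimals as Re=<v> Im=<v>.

Re=0.4766 Im=0.0000

Need the full column D^1_{m',0} for m'=−1..1 at α=0.7448, β=0.091, γ=4.9568.
cos(β/2)=0.998965, sin(β/2)=0.045484
d^1_{-1,0}: single k=1 term ⇒ +0.064258;  D = +0.047244+0.043556i
d^1_{0,0}: k∈[0..1] ⇒ +0.997931 -0.002069 = +0.995862;  D = +0.995862+0.000000i
d^1_{1,0}: single k=0 term ⇒ -0.064258;  D = -0.047244+0.043556i
Y_1^{m'}(θ=0.2792,φ=6.2659) and Σ D·Y over m':
  (+0.0472+0.0436i)·(+0.0952+0.0016i)  (+0.9959+0.0000i)·(+0.4697+0.0000i)  (-0.0472+0.0436i)·(-0.0952+0.0016i)
Y_1^0(R⁻¹ n̂) = +0.476590+0.000000i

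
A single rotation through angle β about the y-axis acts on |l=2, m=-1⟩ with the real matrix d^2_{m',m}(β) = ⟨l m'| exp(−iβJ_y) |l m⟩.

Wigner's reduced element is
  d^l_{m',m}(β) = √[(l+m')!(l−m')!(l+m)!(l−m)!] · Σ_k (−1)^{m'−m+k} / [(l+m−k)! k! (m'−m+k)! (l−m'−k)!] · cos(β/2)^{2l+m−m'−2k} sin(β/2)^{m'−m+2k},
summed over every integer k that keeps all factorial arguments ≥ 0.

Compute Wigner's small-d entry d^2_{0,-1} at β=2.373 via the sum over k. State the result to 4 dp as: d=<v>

d=0.6120

d^2_{0,-1}(β=2.373) via Wigner's sum:
c=cos(2.373/2)=0.374907, s=sin(2.373/2)=0.927062; N=√[2·2·1·6]=4.898979
Admissible k: 0..1 (factorial args all ≥0)
  k=0: (−1)^1·4.8990/(2)·0.3749^3·0.9271^1 = -0.119662
  k=1: (−1)^2·4.8990/(2)·0.3749^1·0.9271^3 = +0.731688
d^2_{0,-1}(2.373) = -0.119662 +0.731688 = +0.612027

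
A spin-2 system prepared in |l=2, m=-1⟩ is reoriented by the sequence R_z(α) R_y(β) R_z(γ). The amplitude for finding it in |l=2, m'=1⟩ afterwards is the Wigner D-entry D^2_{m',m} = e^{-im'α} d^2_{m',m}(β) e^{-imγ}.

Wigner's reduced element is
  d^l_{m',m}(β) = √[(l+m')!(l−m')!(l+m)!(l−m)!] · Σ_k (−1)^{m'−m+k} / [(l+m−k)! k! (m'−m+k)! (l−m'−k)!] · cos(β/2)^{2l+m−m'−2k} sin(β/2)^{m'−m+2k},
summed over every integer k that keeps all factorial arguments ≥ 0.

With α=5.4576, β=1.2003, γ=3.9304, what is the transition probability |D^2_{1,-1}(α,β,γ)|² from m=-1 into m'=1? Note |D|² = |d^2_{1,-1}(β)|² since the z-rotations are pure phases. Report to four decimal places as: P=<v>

P=0.3024

First d^2_{1,-1}(β=1.2003), then the phase factors e^{-i(1)α} and e^{-i(-1)γ}:
c=cos(1.2003/2)=0.825251, s=sin(1.2003/2)=0.564766; N=√[6·1·1·6]=6.000000
Admissible k: 0..1 (factorial args all ≥0)
  k=0: (−1)^2·6.0000/(2)·0.8253^2·0.5648^2 = +0.651675
  k=1: (−1)^3·6.0000/(6)·0.8253^0·0.5648^4 = -0.101736
d^2_{1,-1}(1.2003) = +0.651675 -0.101736 = +0.549938
|D^2_{1,-1}|² = |d^2_{1,-1}(β)|² = (+0.549938)² = 0.302432 (the z-rotation phases have unit modulus)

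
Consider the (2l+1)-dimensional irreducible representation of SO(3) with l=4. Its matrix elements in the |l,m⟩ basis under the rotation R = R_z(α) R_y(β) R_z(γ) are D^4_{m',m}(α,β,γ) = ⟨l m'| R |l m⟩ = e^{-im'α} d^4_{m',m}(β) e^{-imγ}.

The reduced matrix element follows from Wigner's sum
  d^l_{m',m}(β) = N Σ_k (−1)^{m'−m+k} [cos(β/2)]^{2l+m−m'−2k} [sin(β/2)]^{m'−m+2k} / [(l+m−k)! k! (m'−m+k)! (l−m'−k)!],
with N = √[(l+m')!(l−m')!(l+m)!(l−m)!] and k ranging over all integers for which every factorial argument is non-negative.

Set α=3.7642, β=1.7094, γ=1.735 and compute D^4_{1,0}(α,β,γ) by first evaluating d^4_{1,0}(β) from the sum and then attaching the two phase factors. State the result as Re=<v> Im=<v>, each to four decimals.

Re=0.1781 Im=-0.1279

D^4_{1,0}(3.7642,1.7094,1.735) = e^{-i·1·3.7642}·d^4_{1,0}(1.7094)·e^{-i·0·1.735}. Compute d first:
With c≡cos(β/2)=0.656445 and s≡sin(β/2)=0.754374, N=[120·6·24·24]^{1/2}=643.987578
Admissible k: 0..3 (factorial args all ≥0)
  k=0: (−1)^1·643.9876/(144)·0.6564^7·0.7544^1 = -0.177210
  k=1: (−1)^2·643.9876/(24)·0.6564^5·0.7544^3 = +1.404163
  k=2: (−1)^3·643.9876/(24)·0.6564^3·0.7544^5 = -1.854362
  k=3: (−1)^4·643.9876/(144)·0.6564^1·0.7544^7 = +0.408150
d^4_{1,0}(1.7094) = -0.177210 +1.404163 -1.854362 +0.408150 = -0.219259
Attach z-rotation phases: D = e^{-i(1)(3.7642)}·(-0.219259)·e^{-i(0)(1.735)} = +0.178117-0.127862i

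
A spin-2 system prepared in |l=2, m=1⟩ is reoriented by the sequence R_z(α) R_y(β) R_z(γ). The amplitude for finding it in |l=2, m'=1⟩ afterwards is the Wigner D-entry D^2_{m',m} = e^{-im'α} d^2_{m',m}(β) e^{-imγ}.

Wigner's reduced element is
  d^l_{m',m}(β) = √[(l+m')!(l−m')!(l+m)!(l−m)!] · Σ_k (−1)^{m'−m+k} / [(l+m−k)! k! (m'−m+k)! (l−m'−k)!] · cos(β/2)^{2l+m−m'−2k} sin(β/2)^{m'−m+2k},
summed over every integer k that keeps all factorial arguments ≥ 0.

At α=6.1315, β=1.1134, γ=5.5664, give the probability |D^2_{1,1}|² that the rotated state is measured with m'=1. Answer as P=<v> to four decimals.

P=0.0071

Split into d^2_{1,1}(β=1.1134) × two z-phases.
With c≡cos(β/2)=0.849003 and s≡sin(β/2)=0.528387, N=[6·1·6·1]^{1/2}=6.000000
k: max(0,(1)−(1))=0 … min(2+(1),2−(1))=1
  k=0: (−1)^0·6.0000/(6)·0.8490^4·0.5284^0 = +0.519562
  k=1: (−1)^1·6.0000/(2)·0.8490^2·0.5284^2 = -0.603733
d^2_{1,1}(1.1134) = +0.519562 -0.603733 = -0.084171
|D^2_{1,1}|² = |d^2_{1,1}(β)|² = (-0.084171)² = 0.007085 (the z-rotation phases have unit modulus)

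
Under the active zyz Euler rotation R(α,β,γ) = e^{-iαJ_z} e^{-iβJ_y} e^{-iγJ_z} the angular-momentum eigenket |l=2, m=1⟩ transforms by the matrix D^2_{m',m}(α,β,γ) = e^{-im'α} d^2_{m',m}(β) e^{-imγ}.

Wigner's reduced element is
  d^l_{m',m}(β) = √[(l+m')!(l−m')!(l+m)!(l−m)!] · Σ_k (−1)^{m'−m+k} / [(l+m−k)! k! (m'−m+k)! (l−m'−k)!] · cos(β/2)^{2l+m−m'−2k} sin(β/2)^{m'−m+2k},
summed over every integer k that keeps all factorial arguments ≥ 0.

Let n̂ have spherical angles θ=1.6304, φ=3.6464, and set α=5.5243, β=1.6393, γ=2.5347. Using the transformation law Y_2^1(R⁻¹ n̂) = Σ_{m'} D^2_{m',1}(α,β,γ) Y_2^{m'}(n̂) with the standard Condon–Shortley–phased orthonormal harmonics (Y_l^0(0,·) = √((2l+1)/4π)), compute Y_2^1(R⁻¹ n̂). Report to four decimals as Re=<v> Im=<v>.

Need the full column D^2_{m',1} for m'=−2..2 at α=5.5243, β=1.6393, γ=2.5347.
cos(β/2)=0.682477, sin(β/2)=0.730907
d^2_{-2,1}: single k=3 term ⇒ +0.532972;  D = -0.326740+0.421070i
d^2_{-1,1}: k∈[2..3] ⇒ +0.746486 -0.285396 = +0.461090;  D = -0.455774+0.069813i
d^2_{0,1}: k∈[1..2] ⇒ +0.569117 -0.652755 = -0.083637;  D = +0.068702+0.047700i
d^2_{1,1}: k∈[0..1] ⇒ +0.216946 -0.746486 = -0.529540;  D = +0.107806+0.518450i
d^2_{2,1}: single k=0 term ⇒ -0.464682;  D = -0.244414+0.395211i
Y_2^{m'}(θ=1.6304,φ=3.6464) and Σ D·Y over m':
  (-0.3267+0.4211i)·(+0.2048-0.3259i)  (-0.4558+0.0698i)·(+0.0402-0.0222i)  (+0.0687+0.0477i)·(-0.3120+0.0000i)  (+0.1078+0.5184i)·(-0.0402-0.0222i)  (-0.2444+0.3952i)·(+0.2048+0.3259i)
Y_2^1(R⁻¹ n̂) = -0.139597+0.168843i

Re=-0.1396 Im=0.1688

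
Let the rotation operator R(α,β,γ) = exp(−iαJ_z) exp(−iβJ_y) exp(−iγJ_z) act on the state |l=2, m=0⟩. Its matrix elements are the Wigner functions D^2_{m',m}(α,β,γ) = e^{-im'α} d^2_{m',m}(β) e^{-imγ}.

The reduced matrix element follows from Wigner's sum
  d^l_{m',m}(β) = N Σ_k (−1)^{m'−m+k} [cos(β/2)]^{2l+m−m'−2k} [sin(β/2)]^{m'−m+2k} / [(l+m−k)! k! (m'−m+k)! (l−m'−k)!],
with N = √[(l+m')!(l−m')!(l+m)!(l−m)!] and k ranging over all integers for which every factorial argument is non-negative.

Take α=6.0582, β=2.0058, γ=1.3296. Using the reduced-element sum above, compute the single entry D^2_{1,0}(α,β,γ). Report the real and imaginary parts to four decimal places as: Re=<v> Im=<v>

Split into d^2_{1,0}(β=2.0058) × two z-phases.
Half-angle: c=0.537860, s=0.843034. N=√(6·1·2·2)=4.898979
The bounds max(0,m−m')=0 and min(l+m,l−m')=1 give 2 terms
  k=0: (−1)^1·4.8990/(2)·0.5379^3·0.8430^1 = -0.321313
  k=1: (−1)^2·4.8990/(2)·0.5379^1·0.8430^3 = +0.789370
d^2_{1,0}(2.0058) = -0.321313 +0.789370 = +0.468057
D = (+0.974797+0.223092i)·(+0.468057)·(+1.000000+0.000000i) = +0.456261+0.104420i

Re=0.4563 Im=0.1044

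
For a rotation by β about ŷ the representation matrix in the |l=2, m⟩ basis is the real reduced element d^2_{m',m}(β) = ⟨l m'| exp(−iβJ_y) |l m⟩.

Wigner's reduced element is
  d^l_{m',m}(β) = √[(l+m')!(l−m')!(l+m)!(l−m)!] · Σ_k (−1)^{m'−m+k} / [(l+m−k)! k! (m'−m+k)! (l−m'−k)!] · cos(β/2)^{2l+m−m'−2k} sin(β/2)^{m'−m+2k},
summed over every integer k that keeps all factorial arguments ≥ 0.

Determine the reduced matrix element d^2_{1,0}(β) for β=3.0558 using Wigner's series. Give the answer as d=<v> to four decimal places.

d=0.1046

d^2_{1,0}(β=3.0558) via Wigner's sum:
Half-angle: c=0.042883, s=0.999080. N=√(6·1·2·2)=4.898979
k∈{0,1} keeps every argument non-negative
  k=0: (−1)^1·4.8990/(2)·0.0429^3·0.9991^1 = -0.000193
  k=1: (−1)^2·4.8990/(2)·0.0429^1·0.9991^3 = +0.104752
d^2_{1,0}(3.0558) = -0.000193 +0.104752 = +0.104559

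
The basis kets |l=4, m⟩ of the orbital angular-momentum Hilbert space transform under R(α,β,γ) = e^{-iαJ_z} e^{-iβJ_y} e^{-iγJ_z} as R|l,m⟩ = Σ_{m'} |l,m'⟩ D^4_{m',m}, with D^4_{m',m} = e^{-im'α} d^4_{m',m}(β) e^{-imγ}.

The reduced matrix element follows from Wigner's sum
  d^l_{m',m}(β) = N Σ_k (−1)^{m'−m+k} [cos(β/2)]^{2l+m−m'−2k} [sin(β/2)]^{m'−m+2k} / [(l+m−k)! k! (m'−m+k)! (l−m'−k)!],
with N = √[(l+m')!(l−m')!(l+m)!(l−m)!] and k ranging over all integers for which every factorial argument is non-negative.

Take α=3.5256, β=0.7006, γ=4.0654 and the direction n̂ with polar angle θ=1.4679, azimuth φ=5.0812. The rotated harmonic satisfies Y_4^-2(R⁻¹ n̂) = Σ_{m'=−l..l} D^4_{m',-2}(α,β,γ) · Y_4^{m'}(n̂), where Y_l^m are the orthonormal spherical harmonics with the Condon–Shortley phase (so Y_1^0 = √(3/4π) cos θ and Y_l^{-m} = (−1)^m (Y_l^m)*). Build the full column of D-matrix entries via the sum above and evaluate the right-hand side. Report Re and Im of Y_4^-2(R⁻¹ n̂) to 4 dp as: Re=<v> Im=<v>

Re=-0.0522 Im=0.3094

Need the full column D^4_{m',-2} for m'=−4..4 at α=3.5256, β=0.7006, γ=4.0654.
cos(β/2)=0.939270, sin(β/2)=0.343180
d^4_{-4,-2}: single k=2 term ⇒ +0.427922;  D = -0.415447-0.102571i
d^4_{-3,-2}: k∈[1..2] ⇒ +0.828167 -0.331666 = +0.496501;  D = +0.491507-0.070245i
d^4_{-2,-2}: k∈[0..2] ⇒ +0.605791 -0.970435 +0.161934 = -0.202709;  D = +0.175311-0.101770i
d^4_{-1,-2}: k∈[0..2] ⇒ -0.939053 +0.626791 -0.055782 = -0.368045;  D = -0.225894+0.290566i
d^4_{0,-2}: k∈[0..2] ⇒ +0.767196 -0.273110 +0.013672 = +0.507758;  D = -0.138769+0.488428i
d^4_{1,-2}: k∈[0..2] ⇒ -0.417860 +0.083673 -0.002234 = -0.336421;  D = +0.035992+0.334491i
d^4_{2,-2}: k∈[0..2] ⇒ +0.161934 -0.017294 +0.000192 = +0.144833;  D = +0.068315+0.127709i
d^4_{3,-2}: k∈[0..1] ⇒ -0.044276 +0.001970 = -0.042305;  D = +0.032477+0.027111i
d^4_{4,-2}: single k=0 term ⇒ +0.007626;  D = +0.007259+0.002338i
Y_4^{m'}(θ=1.4679,φ=5.0812) and Σ D·Y over m':
  (-0.4154-0.1026i)·(+0.0413-0.4313i)  (+0.4915-0.0702i)·(-0.1131-0.0567i)  (+0.1753-0.1018i)·(+0.2269-0.2062i)  (-0.2259+0.2906i)·(-0.0510-0.1319i)  (-0.1388+0.4884i)·(+0.2843+0.0000i)  (+0.0360+0.3345i)·(+0.0510-0.1319i)  (+0.0683+0.1277i)·(+0.2269+0.2062i)  (+0.0325+0.0271i)·(+0.1131-0.0567i)  (+0.0073+0.0023i)·(+0.0413+0.4313i)
Y_4^-2(R⁻¹ n̂) = -0.052167+0.309449i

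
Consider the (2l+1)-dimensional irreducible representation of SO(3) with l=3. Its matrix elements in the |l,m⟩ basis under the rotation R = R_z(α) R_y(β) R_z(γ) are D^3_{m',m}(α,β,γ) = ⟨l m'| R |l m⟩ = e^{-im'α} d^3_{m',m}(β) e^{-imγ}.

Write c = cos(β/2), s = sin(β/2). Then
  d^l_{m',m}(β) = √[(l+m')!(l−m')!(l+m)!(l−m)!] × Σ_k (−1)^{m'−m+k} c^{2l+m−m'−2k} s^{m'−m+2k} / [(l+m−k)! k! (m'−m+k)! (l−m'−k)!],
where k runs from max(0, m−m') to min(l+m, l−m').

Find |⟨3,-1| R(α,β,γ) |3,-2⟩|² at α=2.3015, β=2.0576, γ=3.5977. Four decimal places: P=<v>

P=0.1997

D^3_{-1,-2}(2.3015,2.0576,3.5977) = e^{-i·-1·2.3015}·d^3_{-1,-2}(2.0576)·e^{-i·-2·3.5977}. Compute d first:
Half-angle: c=0.515847, s=0.856681. N=√(2·24·1·120)=75.894664
Admissible k: 0..1 (factorial args all ≥0)
  k=0: (−1)^1·75.8947/(24)·0.5158^5·0.8567^1 = -0.098952
  k=1: (−1)^2·75.8947/(12)·0.5158^3·0.8567^3 = +0.545821
d^3_{-1,-2}(2.0576) = -0.098952 +0.545821 = +0.446869
|D^3_{-1,-2}|² = |d^3_{-1,-2}(β)|² = (+0.446869)² = 0.199692 (the z-rotation phases have unit modulus)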